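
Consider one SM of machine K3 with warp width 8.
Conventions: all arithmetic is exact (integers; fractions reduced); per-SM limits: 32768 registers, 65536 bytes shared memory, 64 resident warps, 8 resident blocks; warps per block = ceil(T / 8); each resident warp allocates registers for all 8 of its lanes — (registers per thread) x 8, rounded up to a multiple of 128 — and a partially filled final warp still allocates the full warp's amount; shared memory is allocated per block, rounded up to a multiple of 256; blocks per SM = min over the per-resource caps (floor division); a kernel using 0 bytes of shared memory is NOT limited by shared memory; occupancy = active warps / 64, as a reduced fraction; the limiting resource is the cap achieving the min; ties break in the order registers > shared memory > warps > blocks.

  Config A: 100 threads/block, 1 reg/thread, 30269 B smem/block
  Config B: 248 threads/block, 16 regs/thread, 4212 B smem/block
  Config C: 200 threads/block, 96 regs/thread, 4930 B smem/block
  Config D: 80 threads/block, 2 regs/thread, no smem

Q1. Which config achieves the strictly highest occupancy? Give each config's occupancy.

occupancies: A 13/32, B 31/32, C 25/64, D 15/16

Answer: B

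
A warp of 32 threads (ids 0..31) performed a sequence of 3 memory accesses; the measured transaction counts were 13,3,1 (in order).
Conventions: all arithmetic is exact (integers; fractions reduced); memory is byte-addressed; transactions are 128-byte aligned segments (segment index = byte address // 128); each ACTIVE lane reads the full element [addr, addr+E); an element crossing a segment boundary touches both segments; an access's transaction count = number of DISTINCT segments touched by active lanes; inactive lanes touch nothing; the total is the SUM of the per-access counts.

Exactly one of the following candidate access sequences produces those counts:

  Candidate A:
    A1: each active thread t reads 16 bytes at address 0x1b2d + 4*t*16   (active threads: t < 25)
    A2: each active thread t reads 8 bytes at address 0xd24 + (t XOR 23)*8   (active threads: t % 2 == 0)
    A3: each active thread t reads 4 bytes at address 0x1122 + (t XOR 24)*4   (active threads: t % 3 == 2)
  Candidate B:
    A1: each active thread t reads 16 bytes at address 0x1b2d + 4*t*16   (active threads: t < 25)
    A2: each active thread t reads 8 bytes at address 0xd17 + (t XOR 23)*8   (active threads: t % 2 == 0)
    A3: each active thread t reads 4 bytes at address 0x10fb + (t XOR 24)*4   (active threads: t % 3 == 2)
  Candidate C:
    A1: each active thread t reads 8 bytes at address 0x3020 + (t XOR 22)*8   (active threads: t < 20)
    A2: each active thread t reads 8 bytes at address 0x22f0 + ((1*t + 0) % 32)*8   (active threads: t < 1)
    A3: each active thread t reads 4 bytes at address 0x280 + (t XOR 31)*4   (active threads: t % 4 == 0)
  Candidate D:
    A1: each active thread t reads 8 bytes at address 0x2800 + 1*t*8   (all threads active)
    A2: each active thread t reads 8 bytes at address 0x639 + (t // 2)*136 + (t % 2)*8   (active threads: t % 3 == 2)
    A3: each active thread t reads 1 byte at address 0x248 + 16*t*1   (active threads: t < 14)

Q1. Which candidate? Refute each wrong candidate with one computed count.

A: A3 gives 2 transactions, not 1
C: A1 gives 3 transactions, not 13
D: A1 gives 2 transactions, not 13
B: all counts match (13,3,1)

Answer: B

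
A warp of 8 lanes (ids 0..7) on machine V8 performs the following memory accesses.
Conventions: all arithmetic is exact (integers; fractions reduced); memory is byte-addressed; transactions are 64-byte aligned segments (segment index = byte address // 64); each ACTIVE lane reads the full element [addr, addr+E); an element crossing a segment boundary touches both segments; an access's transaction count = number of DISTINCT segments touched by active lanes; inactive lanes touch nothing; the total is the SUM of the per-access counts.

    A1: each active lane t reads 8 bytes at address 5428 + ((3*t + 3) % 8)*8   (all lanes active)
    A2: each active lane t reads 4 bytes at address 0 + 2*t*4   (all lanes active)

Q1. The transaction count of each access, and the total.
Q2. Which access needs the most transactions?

A1: 2 transactions
A2: 1 transaction

Answer: 2,1; total 3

Answer: A1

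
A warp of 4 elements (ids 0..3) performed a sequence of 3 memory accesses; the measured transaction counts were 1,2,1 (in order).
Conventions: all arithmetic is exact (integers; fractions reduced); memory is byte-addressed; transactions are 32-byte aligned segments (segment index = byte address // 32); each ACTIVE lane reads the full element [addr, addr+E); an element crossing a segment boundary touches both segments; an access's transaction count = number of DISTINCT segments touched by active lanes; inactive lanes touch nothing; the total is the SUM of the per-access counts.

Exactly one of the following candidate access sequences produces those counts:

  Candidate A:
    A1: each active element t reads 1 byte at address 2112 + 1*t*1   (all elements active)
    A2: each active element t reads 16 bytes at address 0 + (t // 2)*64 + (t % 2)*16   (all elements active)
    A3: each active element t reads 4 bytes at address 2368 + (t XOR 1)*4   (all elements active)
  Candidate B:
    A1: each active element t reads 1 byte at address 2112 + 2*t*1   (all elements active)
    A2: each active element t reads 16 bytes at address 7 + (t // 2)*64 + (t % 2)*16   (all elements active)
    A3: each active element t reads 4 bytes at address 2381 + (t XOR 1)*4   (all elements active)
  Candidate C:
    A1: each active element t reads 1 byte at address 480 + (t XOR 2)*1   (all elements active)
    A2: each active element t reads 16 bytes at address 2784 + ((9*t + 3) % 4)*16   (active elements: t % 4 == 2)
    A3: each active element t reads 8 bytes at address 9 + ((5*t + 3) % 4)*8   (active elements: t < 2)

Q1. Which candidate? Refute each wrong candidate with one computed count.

B: A2 gives 4 transactions, not 2
C: A2 gives 1 transaction, not 2
A: all counts match (1,2,1)

Answer: A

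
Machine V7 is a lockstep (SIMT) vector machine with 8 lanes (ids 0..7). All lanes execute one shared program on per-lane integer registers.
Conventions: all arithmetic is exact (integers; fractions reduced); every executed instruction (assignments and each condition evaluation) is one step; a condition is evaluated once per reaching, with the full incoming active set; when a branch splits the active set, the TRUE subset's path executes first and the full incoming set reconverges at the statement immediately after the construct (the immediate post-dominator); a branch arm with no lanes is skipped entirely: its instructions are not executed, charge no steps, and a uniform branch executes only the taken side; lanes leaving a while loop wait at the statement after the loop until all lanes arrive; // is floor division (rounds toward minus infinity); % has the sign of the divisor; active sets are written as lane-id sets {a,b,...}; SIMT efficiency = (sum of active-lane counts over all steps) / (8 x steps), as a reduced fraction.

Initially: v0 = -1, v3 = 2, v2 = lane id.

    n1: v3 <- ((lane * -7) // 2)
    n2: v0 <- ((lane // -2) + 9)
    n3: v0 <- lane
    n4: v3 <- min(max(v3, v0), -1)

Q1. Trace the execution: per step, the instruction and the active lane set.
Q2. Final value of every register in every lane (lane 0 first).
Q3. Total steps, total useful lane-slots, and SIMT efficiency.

step 0: v3 <- ((lane * -7) // 2)     {0,1,2,3,4,5,6,7}
step 1: v0 <- ((lane // -2) + 9)     {0,1,2,3,4,5,6,7}
step 2: v0 <- lane                   {0,1,2,3,4,5,6,7}
step 3: v3 <- min(max(v3, v0), -1)   {0,1,2,3,4,5,6,7}

Answer: 4 steps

v0: 0,1,2,3,4,5,6,7
v3: -1,-1,-1,-1,-1,-1,-1,-1
v2: 0,1,2,3,4,5,6,7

steps = 4; useful = 32; efficiency = 32/32 = 1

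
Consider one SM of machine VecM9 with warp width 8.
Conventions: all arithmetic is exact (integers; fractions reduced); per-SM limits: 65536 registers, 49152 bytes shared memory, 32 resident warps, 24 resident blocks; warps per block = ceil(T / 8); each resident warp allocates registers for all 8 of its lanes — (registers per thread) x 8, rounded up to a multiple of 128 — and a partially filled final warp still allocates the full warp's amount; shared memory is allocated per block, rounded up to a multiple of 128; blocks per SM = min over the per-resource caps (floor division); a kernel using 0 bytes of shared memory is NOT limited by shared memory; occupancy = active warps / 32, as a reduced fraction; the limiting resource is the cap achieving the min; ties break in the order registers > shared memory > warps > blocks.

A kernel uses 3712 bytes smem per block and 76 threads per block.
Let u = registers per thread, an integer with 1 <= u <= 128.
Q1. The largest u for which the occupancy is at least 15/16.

Answer: u = 128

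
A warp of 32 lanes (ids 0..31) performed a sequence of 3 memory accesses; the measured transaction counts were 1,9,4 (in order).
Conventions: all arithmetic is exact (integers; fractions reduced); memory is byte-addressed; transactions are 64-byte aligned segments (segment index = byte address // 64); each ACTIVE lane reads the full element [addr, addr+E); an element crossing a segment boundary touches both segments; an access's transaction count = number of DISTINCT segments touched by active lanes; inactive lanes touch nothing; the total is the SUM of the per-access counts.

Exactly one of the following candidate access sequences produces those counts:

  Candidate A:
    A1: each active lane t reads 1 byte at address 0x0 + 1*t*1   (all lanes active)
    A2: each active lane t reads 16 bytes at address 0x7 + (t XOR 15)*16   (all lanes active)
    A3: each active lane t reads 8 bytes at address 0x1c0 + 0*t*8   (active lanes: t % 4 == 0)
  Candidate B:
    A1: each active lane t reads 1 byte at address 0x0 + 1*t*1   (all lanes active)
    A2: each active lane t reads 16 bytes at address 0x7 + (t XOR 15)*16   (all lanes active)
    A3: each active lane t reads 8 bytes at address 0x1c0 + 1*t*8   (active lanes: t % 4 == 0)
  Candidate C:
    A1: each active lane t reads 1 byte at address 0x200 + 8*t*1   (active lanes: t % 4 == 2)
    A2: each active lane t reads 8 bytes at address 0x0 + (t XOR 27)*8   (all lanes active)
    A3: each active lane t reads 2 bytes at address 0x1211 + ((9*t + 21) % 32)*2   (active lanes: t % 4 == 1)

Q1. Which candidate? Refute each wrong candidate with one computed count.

A: A3 gives 1 transaction, not 4
C: A1 gives 4 transactions, not 1
B: all counts match (1,9,4)

Answer: B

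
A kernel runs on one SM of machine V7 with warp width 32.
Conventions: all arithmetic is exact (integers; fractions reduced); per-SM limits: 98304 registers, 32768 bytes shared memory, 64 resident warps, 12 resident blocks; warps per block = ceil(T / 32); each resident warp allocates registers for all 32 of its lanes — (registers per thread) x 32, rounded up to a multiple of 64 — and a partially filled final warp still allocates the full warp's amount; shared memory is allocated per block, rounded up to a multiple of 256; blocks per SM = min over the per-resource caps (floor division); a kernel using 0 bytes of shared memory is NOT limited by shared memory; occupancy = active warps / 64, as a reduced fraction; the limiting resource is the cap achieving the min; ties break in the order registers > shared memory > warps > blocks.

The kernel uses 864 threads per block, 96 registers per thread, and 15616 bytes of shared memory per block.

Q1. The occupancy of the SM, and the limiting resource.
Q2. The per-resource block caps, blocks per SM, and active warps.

Answer: occupancy 27/64, limited by registers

registers: 1 block
shared memory: 2 blocks
warps: 2 blocks
blocks: 12 blocks

Answer: 1 block, 27 active warps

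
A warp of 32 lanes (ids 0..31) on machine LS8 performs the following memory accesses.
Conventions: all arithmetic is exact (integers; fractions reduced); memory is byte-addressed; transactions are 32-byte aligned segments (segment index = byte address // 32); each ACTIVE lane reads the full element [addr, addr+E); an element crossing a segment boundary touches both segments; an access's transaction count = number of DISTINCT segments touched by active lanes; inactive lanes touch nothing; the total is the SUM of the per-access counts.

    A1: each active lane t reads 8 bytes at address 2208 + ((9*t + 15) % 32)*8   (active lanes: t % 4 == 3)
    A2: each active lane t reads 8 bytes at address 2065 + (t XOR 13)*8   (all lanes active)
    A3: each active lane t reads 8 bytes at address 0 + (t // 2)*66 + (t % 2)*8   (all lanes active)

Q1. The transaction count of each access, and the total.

A1: 8 transactions
A2: 9 transactions
A3: 23 transactions

Answer: 8,9,23; total 40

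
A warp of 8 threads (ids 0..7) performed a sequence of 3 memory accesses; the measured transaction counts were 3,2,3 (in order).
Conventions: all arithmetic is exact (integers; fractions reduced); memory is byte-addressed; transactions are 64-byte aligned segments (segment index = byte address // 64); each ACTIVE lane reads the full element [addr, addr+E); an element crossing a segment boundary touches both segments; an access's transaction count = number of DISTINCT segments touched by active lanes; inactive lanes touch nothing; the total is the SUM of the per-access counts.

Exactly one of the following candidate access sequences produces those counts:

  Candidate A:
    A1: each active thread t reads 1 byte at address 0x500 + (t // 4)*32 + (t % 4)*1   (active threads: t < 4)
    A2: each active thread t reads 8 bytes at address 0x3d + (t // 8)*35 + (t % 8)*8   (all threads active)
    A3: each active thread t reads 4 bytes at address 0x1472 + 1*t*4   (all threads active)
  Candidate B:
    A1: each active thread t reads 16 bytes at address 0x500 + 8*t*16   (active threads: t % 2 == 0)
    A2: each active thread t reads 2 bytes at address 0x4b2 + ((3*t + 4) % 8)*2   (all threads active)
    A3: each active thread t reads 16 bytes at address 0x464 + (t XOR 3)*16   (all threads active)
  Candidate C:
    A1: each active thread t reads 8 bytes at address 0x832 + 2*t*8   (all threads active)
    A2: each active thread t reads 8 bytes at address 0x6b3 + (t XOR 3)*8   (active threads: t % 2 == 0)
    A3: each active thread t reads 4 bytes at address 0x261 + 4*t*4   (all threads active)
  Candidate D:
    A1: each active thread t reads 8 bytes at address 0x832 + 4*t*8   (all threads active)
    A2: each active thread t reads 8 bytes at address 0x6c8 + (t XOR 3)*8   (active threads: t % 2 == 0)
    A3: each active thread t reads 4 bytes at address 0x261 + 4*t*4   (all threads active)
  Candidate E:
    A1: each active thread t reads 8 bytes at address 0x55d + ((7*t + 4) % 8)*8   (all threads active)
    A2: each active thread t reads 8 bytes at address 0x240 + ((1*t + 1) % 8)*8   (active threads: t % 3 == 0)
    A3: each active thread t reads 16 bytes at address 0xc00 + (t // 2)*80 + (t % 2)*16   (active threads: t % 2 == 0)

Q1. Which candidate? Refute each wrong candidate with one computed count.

A: A1 gives 1 transaction, not 3
B: A1 gives 4 transactions, not 3
D: A1 gives 5 transactions, not 3
E: A1 gives 2 transactions, not 3
C: all counts match (3,2,3)

Answer: C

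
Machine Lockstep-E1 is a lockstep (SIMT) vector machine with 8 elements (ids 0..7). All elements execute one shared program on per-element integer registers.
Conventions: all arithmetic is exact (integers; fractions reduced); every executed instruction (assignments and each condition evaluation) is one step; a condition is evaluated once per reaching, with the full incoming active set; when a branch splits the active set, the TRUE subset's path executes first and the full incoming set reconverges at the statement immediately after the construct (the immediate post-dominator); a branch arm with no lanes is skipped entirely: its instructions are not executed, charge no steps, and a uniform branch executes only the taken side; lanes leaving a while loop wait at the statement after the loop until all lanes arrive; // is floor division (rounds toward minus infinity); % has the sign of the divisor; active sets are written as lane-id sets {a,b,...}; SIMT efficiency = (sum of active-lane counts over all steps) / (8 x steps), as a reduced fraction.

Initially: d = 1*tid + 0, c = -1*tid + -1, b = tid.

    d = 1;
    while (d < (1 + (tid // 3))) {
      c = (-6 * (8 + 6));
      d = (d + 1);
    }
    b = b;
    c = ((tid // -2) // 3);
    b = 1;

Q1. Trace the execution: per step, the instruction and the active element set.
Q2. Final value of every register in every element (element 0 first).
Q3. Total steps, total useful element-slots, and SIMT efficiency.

step 0: d <- 1                       {0,1,2,3,4,5,6,7}
step 1: eval (d < (1 + (tid // 3)))  {0,1,2,3,4,5,6,7}
step 2: c <- (-6 * (8 + 6))          {3,4,5,6,7}
step 3: d <- (d + 1)                 {3,4,5,6,7}
step 4: eval (d < (1 + (tid // 3)))  {3,4,5,6,7}
step 5: c <- (-6 * (8 + 6))          {6,7}
step 6: d <- (d + 1)                 {6,7}
step 7: eval (d < (1 + (tid // 3)))  {6,7}
step 8: b <- b                       {0,1,2,3,4,5,6,7}
step 9: c <- ((tid // -2) // 3)      {0,1,2,3,4,5,6,7}
step 10: b <- 1                       {0,1,2,3,4,5,6,7}

Answer: 11 steps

d: 1,1,1,2,2,2,3,3
c: 0,-1,-1,-1,-1,-1,-1,-2
b: 1,1,1,1,1,1,1,1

steps = 11; useful = 61; efficiency = 61/88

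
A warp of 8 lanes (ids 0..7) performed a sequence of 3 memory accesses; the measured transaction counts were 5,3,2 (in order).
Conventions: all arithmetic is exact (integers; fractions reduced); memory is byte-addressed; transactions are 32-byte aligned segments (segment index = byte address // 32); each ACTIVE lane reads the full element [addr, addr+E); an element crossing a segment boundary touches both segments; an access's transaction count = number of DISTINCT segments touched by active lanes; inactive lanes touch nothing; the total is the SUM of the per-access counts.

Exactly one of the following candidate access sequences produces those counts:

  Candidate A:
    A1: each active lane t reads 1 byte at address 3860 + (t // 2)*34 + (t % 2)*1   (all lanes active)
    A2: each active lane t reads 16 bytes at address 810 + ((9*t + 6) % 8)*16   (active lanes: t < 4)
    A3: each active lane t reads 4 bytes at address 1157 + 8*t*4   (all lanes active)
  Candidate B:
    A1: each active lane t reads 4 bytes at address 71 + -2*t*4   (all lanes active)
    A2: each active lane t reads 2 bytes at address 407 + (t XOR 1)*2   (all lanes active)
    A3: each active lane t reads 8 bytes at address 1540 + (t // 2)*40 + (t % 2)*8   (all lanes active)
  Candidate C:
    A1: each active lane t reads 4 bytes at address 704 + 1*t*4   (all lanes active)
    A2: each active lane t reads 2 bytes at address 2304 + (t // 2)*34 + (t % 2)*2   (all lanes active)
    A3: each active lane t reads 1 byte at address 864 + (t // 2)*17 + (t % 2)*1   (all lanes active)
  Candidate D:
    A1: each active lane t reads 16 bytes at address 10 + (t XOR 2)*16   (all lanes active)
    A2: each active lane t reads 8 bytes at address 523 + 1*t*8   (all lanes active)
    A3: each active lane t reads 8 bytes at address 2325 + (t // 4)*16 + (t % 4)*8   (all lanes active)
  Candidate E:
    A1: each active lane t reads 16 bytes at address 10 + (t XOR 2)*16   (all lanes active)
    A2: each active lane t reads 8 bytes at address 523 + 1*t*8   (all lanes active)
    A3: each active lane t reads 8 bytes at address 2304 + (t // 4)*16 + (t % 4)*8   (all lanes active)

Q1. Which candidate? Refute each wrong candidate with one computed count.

A: A1 gives 4 transactions, not 5
B: A1 gives 3 transactions, not 5
C: A1 gives 1 transaction, not 5
D: A3 gives 3 transactions, not 2
E: all counts match (5,3,2)

Answer: E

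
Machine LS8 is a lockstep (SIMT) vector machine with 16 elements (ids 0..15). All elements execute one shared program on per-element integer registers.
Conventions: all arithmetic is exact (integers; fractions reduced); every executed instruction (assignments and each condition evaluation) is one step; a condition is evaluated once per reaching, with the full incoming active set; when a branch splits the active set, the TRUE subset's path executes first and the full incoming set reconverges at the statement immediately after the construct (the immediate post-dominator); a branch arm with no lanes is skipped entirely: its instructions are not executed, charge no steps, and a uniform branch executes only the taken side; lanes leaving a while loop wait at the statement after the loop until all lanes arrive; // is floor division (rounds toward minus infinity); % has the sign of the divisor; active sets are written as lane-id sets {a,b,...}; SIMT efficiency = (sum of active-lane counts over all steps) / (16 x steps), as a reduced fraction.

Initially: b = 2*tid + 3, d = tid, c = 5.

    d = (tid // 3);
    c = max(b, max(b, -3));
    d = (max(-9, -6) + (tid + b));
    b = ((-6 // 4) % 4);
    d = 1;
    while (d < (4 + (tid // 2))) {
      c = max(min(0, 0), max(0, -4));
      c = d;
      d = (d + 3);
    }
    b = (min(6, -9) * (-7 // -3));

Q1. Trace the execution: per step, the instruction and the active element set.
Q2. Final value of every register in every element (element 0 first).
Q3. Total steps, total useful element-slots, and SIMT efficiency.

step 0: d <- (tid // 3)              {0,1,2,3,4,5,6,7,8,9,10,11,12,13,14,15}
step 1: c <- max(b, max(b, -3))      {0,1,2,3,4,5,6,7,8,9,10,11,12,13,14,15}
step 2: d <- (max(-9, -6) + (tid + b)) {0,1,2,3,4,5,6,7,8,9,10,11,12,13,14,15}
step 3: b <- ((-6 // 4) % 4)         {0,1,2,3,4,5,6,7,8,9,10,11,12,13,14,15}
step 4: d <- 1                       {0,1,2,3,4,5,6,7,8,9,10,11,12,13,14,15}
step 5: eval (d < (4 + (tid // 2)))  {0,1,2,3,4,5,6,7,8,9,10,11,12,13,14,15}
step 6: c <- max(min(0, 0), max(0, -4)) {0,1,2,3,4,5,6,7,8,9,10,11,12,13,14,15}
step 7: c <- d                       {0,1,2,3,4,5,6,7,8,9,10,11,12,13,14,15}
step 8: d <- (d + 3)                 {0,1,2,3,4,5,6,7,8,9,10,11,12,13,14,15}
step 9: eval (d < (4 + (tid // 2)))  {0,1,2,3,4,5,6,7,8,9,10,11,12,13,14,15}
step 10: c <- max(min(0, 0), max(0, -4)) {2,3,4,5,6,7,8,9,10,11,12,13,14,15}
step 11: c <- d                       {2,3,4,5,6,7,8,9,10,11,12,13,14,15}
step 12: d <- (d + 3)                 {2,3,4,5,6,7,8,9,10,11,12,13,14,15}
step 13: eval (d < (4 + (tid // 2)))  {2,3,4,5,6,7,8,9,10,11,12,13,14,15}
step 14: c <- max(min(0, 0), max(0, -4)) {8,9,10,11,12,13,14,15}
step 15: c <- d                       {8,9,10,11,12,13,14,15}
step 16: d <- (d + 3)                 {8,9,10,11,12,13,14,15}
step 17: eval (d < (4 + (tid // 2)))  {8,9,10,11,12,13,14,15}
step 18: c <- max(min(0, 0), max(0, -4)) {14,15}
step 19: c <- d                       {14,15}
step 20: d <- (d + 3)                 {14,15}
step 21: eval (d < (4 + (tid // 2)))  {14,15}
step 22: b <- (min(6, -9) * (-7 // -3)) {0,1,2,3,4,5,6,7,8,9,10,11,12,13,14,15}

Answer: 23 steps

b: -18,-18,-18,-18,-18,-18,-18,-18,-18,-18,-18,-18,-18,-18,-18,-18
d: 4,4,7,7,7,7,7,7,10,10,10,10,10,10,13,13
c: 1,1,4,4,4,4,4,4,7,7,7,7,7,7,10,10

steps = 23; useful = 272; efficiency = 272/368 = 17/23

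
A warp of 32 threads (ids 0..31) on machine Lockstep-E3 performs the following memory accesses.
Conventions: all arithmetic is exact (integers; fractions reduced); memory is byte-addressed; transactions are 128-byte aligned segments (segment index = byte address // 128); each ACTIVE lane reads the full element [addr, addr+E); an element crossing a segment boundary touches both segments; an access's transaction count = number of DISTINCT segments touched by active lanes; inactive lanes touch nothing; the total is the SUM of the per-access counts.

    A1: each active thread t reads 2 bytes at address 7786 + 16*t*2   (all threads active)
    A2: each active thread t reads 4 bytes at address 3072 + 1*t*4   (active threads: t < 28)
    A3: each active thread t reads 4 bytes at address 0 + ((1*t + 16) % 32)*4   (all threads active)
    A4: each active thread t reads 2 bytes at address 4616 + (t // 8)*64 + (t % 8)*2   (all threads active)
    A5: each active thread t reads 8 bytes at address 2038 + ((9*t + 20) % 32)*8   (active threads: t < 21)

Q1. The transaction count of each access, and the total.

A1: 9 transactions
A2: 1 transaction
A3: 1 transaction
A4: 2 transactions
A5: 3 transactions

Answer: 9,1,1,2,3; total 16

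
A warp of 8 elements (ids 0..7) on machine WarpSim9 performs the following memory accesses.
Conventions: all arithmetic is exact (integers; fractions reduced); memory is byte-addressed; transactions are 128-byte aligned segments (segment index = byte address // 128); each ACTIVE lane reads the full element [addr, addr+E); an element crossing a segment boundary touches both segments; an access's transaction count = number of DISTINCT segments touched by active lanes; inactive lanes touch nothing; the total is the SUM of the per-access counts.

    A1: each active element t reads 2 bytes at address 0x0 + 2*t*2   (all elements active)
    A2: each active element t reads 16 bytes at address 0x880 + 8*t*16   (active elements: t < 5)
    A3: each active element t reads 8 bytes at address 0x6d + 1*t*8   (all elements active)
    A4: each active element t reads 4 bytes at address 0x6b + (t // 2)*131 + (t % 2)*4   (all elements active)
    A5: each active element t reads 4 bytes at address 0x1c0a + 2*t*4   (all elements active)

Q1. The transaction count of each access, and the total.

A1: 1 transaction
A2: 5 transactions
A3: 2 transactions
A4: 4 transactions
A5: 1 transaction

Answer: 1,5,2,4,1; total 13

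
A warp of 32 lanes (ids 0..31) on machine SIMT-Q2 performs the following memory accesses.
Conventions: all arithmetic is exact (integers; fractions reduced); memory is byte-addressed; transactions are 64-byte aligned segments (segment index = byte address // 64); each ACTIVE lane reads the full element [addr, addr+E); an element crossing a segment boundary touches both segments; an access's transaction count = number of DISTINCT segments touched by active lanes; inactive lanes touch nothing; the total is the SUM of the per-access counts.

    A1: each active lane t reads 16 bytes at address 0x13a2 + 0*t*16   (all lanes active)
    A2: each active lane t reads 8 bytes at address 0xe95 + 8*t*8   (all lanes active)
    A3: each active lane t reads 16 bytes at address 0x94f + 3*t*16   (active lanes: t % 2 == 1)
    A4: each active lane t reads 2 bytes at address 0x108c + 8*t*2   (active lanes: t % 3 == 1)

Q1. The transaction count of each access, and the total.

A1: 1 transaction
A2: 32 transactions
A3: 24 transactions
A4: 8 transactions

Answer: 1,32,24,8; total 65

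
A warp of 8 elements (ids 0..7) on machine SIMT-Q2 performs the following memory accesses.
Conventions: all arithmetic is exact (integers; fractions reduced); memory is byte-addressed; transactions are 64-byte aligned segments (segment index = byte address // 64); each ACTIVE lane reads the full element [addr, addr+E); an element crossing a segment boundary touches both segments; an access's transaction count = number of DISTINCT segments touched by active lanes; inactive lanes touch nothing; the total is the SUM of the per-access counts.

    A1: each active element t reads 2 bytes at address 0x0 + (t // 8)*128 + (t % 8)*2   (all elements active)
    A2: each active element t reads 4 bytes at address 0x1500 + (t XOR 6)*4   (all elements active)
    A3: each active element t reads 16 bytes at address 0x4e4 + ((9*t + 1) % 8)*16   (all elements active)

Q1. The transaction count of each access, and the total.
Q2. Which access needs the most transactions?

A1: 1 transaction
A2: 1 transaction
A3: 3 transactions

Answer: 1,1,3; total 5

Answer: A3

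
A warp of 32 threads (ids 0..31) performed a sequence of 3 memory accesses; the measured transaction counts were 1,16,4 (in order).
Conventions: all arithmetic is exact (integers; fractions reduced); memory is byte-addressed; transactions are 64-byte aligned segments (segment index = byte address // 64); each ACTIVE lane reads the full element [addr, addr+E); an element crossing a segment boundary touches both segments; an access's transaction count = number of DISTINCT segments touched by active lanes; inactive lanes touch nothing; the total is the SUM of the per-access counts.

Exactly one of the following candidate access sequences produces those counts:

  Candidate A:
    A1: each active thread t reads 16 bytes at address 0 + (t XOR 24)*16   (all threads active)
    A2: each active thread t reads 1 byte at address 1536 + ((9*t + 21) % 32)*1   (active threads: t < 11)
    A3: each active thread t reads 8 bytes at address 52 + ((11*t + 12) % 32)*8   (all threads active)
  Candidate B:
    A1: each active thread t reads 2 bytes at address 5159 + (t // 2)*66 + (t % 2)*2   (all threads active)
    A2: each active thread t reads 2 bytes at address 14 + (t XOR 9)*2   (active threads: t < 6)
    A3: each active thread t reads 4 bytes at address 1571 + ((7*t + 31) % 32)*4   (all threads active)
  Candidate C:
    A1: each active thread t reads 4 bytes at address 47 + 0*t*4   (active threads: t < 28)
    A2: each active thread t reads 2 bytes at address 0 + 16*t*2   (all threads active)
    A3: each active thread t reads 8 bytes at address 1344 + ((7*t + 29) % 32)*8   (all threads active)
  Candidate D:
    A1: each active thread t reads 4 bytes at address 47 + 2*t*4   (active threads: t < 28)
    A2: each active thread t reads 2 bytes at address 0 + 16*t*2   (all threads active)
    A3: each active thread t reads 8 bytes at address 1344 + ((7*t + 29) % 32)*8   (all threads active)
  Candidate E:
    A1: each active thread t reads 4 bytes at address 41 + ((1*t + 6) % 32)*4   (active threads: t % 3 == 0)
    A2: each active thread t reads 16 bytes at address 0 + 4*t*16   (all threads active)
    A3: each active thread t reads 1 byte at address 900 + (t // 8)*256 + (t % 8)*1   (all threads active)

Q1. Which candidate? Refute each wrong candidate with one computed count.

A: A1 gives 8 transactions, not 1
B: A1 gives 17 transactions, not 1
D: A1 gives 5 transactions, not 1
E: A1 gives 3 transactions, not 1
C: all counts match (1,16,4)

Answer: C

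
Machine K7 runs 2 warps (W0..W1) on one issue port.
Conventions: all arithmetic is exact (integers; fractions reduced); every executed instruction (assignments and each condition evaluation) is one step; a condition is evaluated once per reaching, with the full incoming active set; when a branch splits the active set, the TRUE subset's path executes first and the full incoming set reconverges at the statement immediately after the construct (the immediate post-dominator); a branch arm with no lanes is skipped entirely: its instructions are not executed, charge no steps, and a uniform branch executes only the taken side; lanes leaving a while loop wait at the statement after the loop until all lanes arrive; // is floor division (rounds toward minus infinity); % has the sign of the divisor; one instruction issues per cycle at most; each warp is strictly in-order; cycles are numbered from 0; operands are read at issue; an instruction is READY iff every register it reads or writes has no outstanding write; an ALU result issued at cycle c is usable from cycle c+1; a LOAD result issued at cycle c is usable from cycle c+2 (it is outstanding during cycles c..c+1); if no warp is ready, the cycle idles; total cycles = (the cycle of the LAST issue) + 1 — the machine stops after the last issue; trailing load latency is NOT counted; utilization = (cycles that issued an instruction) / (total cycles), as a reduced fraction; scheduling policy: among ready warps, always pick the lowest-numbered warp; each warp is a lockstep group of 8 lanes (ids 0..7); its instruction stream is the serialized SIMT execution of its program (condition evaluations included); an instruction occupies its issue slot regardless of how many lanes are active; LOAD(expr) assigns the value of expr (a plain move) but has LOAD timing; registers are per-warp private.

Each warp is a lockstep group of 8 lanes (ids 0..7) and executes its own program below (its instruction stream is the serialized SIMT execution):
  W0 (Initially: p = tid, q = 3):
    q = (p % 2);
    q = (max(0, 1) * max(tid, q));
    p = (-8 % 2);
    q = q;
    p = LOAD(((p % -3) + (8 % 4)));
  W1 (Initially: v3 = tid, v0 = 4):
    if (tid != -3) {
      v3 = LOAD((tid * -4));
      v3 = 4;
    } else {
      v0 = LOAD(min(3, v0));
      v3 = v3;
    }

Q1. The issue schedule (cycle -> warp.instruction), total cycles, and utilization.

cycle 0: W0.I0
cycle 1: W0.I1
cycle 2: W0.I2
cycle 3: W0.I3
cycle 4: W0.I4
cycle 5: W1.I0
cycle 6: W1.I1
cycle 7: idle
cycle 8: W1.I2

Answer: 9 cycles, utilization 8/9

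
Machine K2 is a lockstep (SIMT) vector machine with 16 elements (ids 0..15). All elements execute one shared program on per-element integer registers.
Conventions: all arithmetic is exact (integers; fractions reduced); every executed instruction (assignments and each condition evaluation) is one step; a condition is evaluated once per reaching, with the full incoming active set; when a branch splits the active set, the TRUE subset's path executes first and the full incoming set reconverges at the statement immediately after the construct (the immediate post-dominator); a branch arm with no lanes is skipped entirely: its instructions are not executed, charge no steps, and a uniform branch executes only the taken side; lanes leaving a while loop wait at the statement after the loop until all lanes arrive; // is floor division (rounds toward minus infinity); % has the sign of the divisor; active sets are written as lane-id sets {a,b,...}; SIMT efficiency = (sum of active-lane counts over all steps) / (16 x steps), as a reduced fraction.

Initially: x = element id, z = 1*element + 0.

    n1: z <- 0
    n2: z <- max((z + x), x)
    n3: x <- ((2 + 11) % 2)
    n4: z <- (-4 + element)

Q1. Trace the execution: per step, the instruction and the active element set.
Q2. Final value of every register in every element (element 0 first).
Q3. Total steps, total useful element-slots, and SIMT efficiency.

step 0: z <- 0                       {0,1,2,3,4,5,6,7,8,9,10,11,12,13,14,15}
step 1: z <- max((z + x), x)         {0,1,2,3,4,5,6,7,8,9,10,11,12,13,14,15}
step 2: x <- ((2 + 11) % 2)          {0,1,2,3,4,5,6,7,8,9,10,11,12,13,14,15}
step 3: z <- (-4 + element)          {0,1,2,3,4,5,6,7,8,9,10,11,12,13,14,15}

Answer: 4 steps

x: 1,1,1,1,1,1,1,1,1,1,1,1,1,1,1,1
z: -4,-3,-2,-1,0,1,2,3,4,5,6,7,8,9,10,11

steps = 4; useful = 64; efficiency = 64/64 = 1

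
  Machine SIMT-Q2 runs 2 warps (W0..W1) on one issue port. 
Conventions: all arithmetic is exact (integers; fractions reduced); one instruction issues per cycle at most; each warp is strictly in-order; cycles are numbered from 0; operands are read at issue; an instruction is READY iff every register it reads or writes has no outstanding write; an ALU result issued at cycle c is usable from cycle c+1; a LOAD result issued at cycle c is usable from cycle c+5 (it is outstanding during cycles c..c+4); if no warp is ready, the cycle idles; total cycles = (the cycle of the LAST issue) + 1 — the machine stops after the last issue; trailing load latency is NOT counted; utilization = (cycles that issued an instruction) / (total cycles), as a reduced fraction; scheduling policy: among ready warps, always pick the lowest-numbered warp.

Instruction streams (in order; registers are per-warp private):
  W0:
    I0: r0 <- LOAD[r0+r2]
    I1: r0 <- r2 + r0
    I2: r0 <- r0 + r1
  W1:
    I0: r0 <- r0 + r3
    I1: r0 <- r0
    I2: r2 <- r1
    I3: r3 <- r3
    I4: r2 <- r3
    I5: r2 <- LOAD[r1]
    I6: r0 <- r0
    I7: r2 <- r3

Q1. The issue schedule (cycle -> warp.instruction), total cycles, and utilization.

cycle 0: W0.I0
cycle 1: W1.I0
cycle 2: W1.I1
cycle 3: W1.I2
cycle 4: W1.I3
cycle 5: W0.I1
cycle 6: W0.I2
cycle 7: W1.I4
cycle 8: W1.I5
cycle 9: W1.I6
cycle 10: idle
cycle 11: idle
cycle 12: idle
cycle 13: W1.I7

Answer: 14 cycles, utilization 11/14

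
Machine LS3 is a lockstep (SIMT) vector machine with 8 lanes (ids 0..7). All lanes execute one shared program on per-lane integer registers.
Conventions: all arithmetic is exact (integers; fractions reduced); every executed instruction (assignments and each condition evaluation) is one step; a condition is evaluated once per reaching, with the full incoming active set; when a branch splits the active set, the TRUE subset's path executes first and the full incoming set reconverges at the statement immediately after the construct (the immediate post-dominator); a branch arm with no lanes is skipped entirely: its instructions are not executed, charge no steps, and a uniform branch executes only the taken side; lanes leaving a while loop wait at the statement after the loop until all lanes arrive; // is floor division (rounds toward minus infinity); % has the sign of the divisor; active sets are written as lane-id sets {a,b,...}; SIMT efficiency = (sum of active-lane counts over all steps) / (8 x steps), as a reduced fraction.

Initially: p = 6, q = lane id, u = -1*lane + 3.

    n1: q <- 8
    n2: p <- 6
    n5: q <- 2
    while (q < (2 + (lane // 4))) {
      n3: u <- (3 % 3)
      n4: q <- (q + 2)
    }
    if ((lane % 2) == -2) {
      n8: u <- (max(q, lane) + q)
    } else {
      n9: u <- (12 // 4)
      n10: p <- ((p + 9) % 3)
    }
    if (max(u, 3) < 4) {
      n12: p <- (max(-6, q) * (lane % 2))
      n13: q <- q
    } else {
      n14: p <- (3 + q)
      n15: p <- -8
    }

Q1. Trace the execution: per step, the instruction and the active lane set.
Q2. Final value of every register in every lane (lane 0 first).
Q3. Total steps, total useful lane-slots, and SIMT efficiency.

step 0: q <- 8                       {0,1,2,3,4,5,6,7}
step 1: p <- 6                       {0,1,2,3,4,5,6,7}
step 2: q <- 2                       {0,1,2,3,4,5,6,7}
step 3: eval (q < (2 + (lane // 4))) {0,1,2,3,4,5,6,7}
step 4: u <- (3 % 3)                 {4,5,6,7}
step 5: q <- (q + 2)                 {4,5,6,7}
step 6: eval (q < (2 + (lane // 4))) {4,5,6,7}
step 7: eval ((lane % 2) == -2)      {0,1,2,3,4,5,6,7}
step 8: u <- (12 // 4)               {0,1,2,3,4,5,6,7}
step 9: p <- ((p + 9) % 3)           {0,1,2,3,4,5,6,7}
step 10: eval (max(u, 3) < 4)         {0,1,2,3,4,5,6,7}
step 11: p <- (max(-6, q) * (lane % 2)) {0,1,2,3,4,5,6,7}
step 12: q <- q                       {0,1,2,3,4,5,6,7}

Answer: 13 steps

p: 0,2,0,2,0,4,0,4
q: 2,2,2,2,4,4,4,4
u: 3,3,3,3,3,3,3,3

steps = 13; useful = 92; efficiency = 92/104 = 23/26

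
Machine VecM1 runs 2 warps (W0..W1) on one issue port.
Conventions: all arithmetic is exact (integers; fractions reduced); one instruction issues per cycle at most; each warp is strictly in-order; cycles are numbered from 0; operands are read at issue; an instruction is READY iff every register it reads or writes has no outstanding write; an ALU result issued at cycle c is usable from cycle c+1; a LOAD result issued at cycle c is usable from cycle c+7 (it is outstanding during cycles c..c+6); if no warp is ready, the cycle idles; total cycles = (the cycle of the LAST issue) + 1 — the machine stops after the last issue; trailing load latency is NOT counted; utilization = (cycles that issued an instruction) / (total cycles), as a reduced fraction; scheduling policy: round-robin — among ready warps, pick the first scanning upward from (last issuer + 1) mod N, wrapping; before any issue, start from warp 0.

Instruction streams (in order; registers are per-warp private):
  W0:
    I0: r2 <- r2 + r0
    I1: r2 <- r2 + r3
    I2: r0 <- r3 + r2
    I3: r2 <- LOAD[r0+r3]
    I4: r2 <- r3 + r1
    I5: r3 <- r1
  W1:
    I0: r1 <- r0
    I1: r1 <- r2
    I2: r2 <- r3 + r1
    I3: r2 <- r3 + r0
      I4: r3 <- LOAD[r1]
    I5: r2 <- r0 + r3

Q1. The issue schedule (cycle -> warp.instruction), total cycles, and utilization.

cycle 0: W0.I0
cycle 1: W1.I0
cycle 2: W0.I1
cycle 3: W1.I1
cycle 4: W0.I2
cycle 5: W1.I2
cycle 6: W0.I3
cycle 7: W1.I3
cycle 8: W1.I4
cycle 9: idle
cycle 10: idle
cycle 11: idle
cycle 12: idle
cycle 13: W0.I4
cycle 14: W0.I5
cycle 15: W1.I5

Answer: 16 cycles, utilization 3/4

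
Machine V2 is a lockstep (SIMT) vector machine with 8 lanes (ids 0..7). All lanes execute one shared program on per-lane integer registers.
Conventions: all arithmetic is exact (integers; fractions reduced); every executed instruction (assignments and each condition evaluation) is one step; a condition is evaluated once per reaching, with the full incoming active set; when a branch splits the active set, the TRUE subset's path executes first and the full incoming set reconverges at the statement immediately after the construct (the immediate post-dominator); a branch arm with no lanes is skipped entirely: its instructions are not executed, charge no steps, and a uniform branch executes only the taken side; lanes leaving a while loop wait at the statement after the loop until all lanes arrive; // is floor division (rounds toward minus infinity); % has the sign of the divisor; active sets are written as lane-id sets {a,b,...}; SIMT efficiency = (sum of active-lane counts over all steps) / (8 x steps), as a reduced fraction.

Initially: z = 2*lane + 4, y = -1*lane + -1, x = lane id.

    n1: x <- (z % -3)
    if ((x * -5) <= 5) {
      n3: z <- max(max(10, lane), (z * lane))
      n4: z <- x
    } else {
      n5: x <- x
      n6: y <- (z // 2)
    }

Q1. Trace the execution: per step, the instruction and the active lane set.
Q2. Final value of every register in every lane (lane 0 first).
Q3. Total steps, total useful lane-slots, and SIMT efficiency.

step 0: x <- (z % -3)                {0,1,2,3,4,5,6,7}
step 1: eval ((x * -5) <= 5)         {0,1,2,3,4,5,6,7}
step 2: z <- max(max(10, lane), (z * lane)) {1,2,4,5,7}
step 3: z <- x                       {1,2,4,5,7}
step 4: x <- x                       {0,3,6}
step 5: y <- (z // 2)                {0,3,6}

Answer: 6 steps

z: 4,0,-1,10,0,-1,16,0
y: 2,-2,-3,5,-5,-6,8,-8
x: -2,0,-1,-2,0,-1,-2,0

steps = 6; useful = 32; efficiency = 32/48 = 2/3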